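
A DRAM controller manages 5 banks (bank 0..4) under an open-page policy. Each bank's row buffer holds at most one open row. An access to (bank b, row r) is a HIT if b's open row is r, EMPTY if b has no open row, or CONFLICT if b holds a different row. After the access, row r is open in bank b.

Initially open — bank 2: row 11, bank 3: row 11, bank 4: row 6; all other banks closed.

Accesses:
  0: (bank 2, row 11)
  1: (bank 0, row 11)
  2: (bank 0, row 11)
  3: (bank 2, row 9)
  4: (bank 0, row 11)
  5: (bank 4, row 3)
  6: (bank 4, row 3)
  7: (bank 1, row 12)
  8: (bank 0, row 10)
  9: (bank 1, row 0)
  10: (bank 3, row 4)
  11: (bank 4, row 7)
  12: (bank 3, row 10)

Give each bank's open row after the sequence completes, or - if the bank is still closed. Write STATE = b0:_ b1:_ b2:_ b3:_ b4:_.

STATE = b0:10 b1:0 b2:9 b3:10 b4:7

step 0: bank2 11->11 [HIT]
step 1: bank0 None->11 [EMPTY]
step 2: bank0 11->11 [HIT]
step 3: bank2 11->9 [CONFLICT]
step 4: bank0 11->11 [HIT]
step 5: bank4 6->3 [CONFLICT]
step 6: bank4 3->3 [HIT]
step 7: bank1 None->12 [EMPTY]
step 8: bank0 11->10 [CONFLICT]
step 9: bank1 12->0 [CONFLICT]
step 10: bank3 11->4 [CONFLICT]
step 11: bank4 3->7 [CONFLICT]
step 12: bank3 4->10 [CONFLICT]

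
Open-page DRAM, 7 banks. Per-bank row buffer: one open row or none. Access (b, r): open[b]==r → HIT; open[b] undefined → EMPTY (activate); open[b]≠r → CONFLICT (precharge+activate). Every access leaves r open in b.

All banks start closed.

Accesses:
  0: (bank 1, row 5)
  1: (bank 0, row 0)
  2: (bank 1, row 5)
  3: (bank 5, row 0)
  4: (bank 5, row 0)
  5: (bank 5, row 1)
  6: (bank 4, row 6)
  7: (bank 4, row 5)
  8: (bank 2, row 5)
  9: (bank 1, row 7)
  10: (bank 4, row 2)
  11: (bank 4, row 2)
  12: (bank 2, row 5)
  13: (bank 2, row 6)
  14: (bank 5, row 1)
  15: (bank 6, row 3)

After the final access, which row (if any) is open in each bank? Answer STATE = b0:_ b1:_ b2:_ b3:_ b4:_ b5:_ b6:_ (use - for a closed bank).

STATE = b0:0 b1:7 b2:6 b3:- b4:2 b5:1 b6:3

  [0] b1 r5: no row ⇒ E
  [1] b0 r0: no row ⇒ E
  [2] b1 r5: had r5 ⇒ H
  [3] b5 r0: no row ⇒ E
  [4] b5 r0: had r0 ⇒ H
  [5] b5 r1: had r0 ⇒ C
  [6] b4 r6: no row ⇒ E
  [7] b4 r5: had r6 ⇒ C
  [8] b2 r5: no row ⇒ E
  [9] b1 r7: had r5 ⇒ C
  [10] b4 r2: had r5 ⇒ C
  [11] b4 r2: had r2 ⇒ H
  [12] b2 r5: had r5 ⇒ H
  [13] b2 r6: had r5 ⇒ C
  [14] b5 r1: had r1 ⇒ H
  [15] b6 r3: no row ⇒ E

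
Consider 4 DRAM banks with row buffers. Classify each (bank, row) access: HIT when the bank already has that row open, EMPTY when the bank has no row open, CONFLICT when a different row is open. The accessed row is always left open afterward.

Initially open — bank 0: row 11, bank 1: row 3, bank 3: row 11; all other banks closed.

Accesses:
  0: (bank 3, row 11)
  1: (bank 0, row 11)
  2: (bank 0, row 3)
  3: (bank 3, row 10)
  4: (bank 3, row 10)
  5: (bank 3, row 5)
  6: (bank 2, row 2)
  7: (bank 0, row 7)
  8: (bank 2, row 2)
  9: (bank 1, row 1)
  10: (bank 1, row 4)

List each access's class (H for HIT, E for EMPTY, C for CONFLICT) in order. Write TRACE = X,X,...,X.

TRACE = H,H,C,C,H,C,E,C,H,C,C

  [0] b3 r11: had r11 ⇒ H
  [1] b0 r11: had r11 ⇒ H
  [2] b0 r3: had r11 ⇒ C
  [3] b3 r10: had r11 ⇒ C
  [4] b3 r10: had r10 ⇒ H
  [5] b3 r5: had r10 ⇒ C
  [6] b2 r2: no row ⇒ E
  [7] b0 r7: had r3 ⇒ C
  [8] b2 r2: had r2 ⇒ H
  [9] b1 r1: had r3 ⇒ C
  [10] b1 r4: had r1 ⇒ C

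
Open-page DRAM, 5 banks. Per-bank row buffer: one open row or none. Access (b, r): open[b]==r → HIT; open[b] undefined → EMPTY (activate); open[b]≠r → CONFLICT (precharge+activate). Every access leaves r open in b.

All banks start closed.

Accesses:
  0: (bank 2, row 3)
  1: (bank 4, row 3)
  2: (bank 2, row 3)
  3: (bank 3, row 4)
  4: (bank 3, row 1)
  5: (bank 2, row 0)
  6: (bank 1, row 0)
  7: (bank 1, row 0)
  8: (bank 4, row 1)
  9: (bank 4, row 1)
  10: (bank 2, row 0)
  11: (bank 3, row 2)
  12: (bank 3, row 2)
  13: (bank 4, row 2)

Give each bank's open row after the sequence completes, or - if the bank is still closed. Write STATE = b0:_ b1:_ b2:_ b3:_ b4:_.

STATE = b0:- b1:0 b2:0 b3:2 b4:2

step 0: bank2 None->3 [EMPTY]
step 1: bank4 None->3 [EMPTY]
step 2: bank2 3->3 [HIT]
step 3: bank3 None->4 [EMPTY]
step 4: bank3 4->1 [CONFLICT]
step 5: bank2 3->0 [CONFLICT]
step 6: bank1 None->0 [EMPTY]
step 7: bank1 0->0 [HIT]
step 8: bank4 3->1 [CONFLICT]
step 9: bank4 1->1 [HIT]
step 10: bank2 0->0 [HIT]
step 11: bank3 1->2 [CONFLICT]
step 12: bank3 2->2 [HIT]
step 13: bank4 1->2 [CONFLICT]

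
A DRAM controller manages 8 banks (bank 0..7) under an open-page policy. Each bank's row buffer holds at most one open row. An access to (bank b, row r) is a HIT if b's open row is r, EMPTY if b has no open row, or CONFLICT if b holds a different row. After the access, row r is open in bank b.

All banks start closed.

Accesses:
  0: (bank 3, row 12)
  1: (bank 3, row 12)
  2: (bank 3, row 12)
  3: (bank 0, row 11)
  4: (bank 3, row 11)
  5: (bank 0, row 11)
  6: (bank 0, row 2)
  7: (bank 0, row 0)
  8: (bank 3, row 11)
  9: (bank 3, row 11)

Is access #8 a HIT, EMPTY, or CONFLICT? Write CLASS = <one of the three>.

step 0: bank3 None->12 [EMPTY]
step 1: bank3 12->12 [HIT]
step 2: bank3 12->12 [HIT]
step 3: bank0 None->11 [EMPTY]
step 4: bank3 12->11 [CONFLICT]
step 5: bank0 11->11 [HIT]
step 6: bank0 11->2 [CONFLICT]
step 7: bank0 2->0 [CONFLICT]
step 8: bank3 11->11 [HIT]
step 9: bank3 11->11 [HIT]

CLASS = HIT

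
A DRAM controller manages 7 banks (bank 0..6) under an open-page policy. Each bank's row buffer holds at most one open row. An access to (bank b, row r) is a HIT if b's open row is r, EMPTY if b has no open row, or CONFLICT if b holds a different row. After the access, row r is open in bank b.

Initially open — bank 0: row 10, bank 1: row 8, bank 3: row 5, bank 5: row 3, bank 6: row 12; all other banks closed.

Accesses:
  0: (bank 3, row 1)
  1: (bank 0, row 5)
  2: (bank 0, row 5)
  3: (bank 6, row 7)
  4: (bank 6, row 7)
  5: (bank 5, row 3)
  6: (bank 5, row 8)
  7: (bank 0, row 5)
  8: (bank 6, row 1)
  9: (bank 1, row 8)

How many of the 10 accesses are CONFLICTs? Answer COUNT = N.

COUNT = 5

  [0] b3 r1: had r5 ⇒ C
  [1] b0 r5: had r10 ⇒ C
  [2] b0 r5: had r5 ⇒ H
  [3] b6 r7: had r12 ⇒ C
  [4] b6 r7: had r7 ⇒ H
  [5] b5 r3: had r3 ⇒ H
  [6] b5 r8: had r3 ⇒ C
  [7] b0 r5: had r5 ⇒ H
  [8] b6 r1: had r7 ⇒ C
  [9] b1 r8: had r8 ⇒ H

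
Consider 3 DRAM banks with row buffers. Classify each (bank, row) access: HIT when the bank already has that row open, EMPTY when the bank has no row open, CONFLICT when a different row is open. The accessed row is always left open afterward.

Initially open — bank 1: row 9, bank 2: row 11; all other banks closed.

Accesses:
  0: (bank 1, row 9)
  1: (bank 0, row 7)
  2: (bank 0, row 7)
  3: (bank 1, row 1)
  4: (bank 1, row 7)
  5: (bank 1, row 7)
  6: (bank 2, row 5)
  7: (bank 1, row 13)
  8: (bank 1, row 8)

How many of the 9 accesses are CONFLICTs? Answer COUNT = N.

step 0: bank1 9->9 [HIT]
step 1: bank0 None->7 [EMPTY]
step 2: bank0 7->7 [HIT]
step 3: bank1 9->1 [CONFLICT]
step 4: bank1 1->7 [CONFLICT]
step 5: bank1 7->7 [HIT]
step 6: bank2 11->5 [CONFLICT]
step 7: bank1 7->13 [CONFLICT]
step 8: bank1 13->8 [CONFLICT]

COUNT = 5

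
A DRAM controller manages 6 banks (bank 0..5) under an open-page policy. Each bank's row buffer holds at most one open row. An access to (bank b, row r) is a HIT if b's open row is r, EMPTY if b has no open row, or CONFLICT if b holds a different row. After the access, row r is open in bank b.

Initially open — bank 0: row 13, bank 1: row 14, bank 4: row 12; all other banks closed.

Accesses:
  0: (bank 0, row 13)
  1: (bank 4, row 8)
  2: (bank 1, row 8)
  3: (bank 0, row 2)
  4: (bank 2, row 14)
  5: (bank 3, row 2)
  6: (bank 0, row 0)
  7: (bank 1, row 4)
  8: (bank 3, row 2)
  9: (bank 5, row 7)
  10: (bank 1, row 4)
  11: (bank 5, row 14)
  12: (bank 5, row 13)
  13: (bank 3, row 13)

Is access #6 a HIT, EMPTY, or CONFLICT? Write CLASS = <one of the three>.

  [0] b0 r13: had r13 ⇒ H
  [1] b4 r8: had r12 ⇒ C
  [2] b1 r8: had r14 ⇒ C
  [3] b0 r2: had r13 ⇒ C
  [4] b2 r14: no row ⇒ E
  [5] b3 r2: no row ⇒ E
  [6] b0 r0: had r2 ⇒ C
  [7] b1 r4: had r8 ⇒ C
  [8] b3 r2: had r2 ⇒ H
  [9] b5 r7: no row ⇒ E
  [10] b1 r4: had r4 ⇒ H
  [11] b5 r14: had r7 ⇒ C
  [12] b5 r13: had r14 ⇒ C
  [13] b3 r13: had r2 ⇒ C

CLASS = CONFLICT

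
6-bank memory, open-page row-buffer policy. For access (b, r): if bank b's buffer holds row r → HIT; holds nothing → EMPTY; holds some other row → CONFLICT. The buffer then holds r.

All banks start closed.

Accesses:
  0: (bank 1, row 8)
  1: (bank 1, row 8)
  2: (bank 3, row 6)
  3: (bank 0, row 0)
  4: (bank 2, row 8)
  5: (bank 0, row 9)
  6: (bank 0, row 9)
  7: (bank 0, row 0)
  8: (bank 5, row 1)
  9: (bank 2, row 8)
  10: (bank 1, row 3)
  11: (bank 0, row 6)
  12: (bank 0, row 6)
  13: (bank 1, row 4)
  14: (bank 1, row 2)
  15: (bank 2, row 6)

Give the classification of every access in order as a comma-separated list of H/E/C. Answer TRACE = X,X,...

TRACE = E,H,E,E,E,C,H,C,E,H,C,C,H,C,C,C

#0 (1,8) E
#1 (1,8) H  (was 8)
#2 (3,6) E
#3 (0,0) E
#4 (2,8) E
#5 (0,9) C  (was 0)
#6 (0,9) H  (was 9)
#7 (0,0) C  (was 9)
#8 (5,1) E
#9 (2,8) H  (was 8)
#10 (1,3) C  (was 8)
#11 (0,6) C  (was 0)
#12 (0,6) H  (was 6)
#13 (1,4) C  (was 3)
#14 (1,2) C  (was 4)
#15 (2,6) C  (was 8)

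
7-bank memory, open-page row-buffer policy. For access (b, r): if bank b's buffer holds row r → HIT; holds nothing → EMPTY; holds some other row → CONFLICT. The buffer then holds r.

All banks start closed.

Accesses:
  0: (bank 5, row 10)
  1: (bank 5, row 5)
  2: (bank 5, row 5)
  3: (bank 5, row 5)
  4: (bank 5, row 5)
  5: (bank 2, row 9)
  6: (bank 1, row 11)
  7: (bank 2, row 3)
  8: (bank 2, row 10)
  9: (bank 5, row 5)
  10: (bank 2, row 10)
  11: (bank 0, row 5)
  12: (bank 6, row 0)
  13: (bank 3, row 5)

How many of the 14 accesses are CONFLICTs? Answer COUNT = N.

COUNT = 3

step 0: bank5 None->10 [EMPTY]
step 1: bank5 10->5 [CONFLICT]
step 2: bank5 5->5 [HIT]
step 3: bank5 5->5 [HIT]
step 4: bank5 5->5 [HIT]
step 5: bank2 None->9 [EMPTY]
step 6: bank1 None->11 [EMPTY]
step 7: bank2 9->3 [CONFLICT]
step 8: bank2 3->10 [CONFLICT]
step 9: bank5 5->5 [HIT]
step 10: bank2 10->10 [HIT]
step 11: bank0 None->5 [EMPTY]
step 12: bank6 None->0 [EMPTY]
step 13: bank3 None->5 [EMPTY]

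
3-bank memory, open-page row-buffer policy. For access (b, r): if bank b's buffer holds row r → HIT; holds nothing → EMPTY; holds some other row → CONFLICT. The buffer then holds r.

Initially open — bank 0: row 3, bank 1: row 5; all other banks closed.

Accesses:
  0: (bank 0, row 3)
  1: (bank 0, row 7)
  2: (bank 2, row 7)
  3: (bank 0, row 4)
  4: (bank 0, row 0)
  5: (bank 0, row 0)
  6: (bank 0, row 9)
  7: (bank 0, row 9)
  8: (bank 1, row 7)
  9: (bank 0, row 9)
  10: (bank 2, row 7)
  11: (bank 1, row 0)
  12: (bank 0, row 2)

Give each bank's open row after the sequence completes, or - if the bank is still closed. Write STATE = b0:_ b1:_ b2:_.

STATE = b0:2 b1:0 b2:7

0: bank 0 row 3 — prev 3 → HIT
1: bank 0 row 7 — prev 3 → CONFLICT
2: bank 2 row 7 — prev None → EMPTY
3: bank 0 row 4 — prev 7 → CONFLICT
4: bank 0 row 0 — prev 4 → CONFLICT
5: bank 0 row 0 — prev 0 → HIT
6: bank 0 row 9 — prev 0 → CONFLICT
7: bank 0 row 9 — prev 9 → HIT
8: bank 1 row 7 — prev 5 → CONFLICT
9: bank 0 row 9 — prev 9 → HIT
10: bank 2 row 7 — prev 7 → HIT
11: bank 1 row 0 — prev 7 → CONFLICT
12: bank 0 row 2 — prev 9 → CONFLICT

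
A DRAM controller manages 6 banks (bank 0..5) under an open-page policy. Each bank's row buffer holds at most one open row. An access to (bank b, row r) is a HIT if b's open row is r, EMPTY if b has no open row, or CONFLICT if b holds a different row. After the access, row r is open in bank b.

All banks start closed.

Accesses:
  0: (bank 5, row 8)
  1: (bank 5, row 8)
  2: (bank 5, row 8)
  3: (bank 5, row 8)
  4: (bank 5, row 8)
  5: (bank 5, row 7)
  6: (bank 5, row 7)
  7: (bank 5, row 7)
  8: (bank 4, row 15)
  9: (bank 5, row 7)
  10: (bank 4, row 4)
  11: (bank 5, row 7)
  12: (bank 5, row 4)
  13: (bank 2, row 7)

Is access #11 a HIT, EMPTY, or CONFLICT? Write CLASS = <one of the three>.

  [0] b5 r8: no row ⇒ E
  [1] b5 r8: had r8 ⇒ H
  [2] b5 r8: had r8 ⇒ H
  [3] b5 r8: had r8 ⇒ H
  [4] b5 r8: had r8 ⇒ H
  [5] b5 r7: had r8 ⇒ C
  [6] b5 r7: had r7 ⇒ H
  [7] b5 r7: had r7 ⇒ H
  [8] b4 r15: no row ⇒ E
  [9] b5 r7: had r7 ⇒ H
  [10] b4 r4: had r15 ⇒ C
  [11] b5 r7: had r7 ⇒ H
  [12] b5 r4: had r7 ⇒ C
  [13] b2 r7: no row ⇒ E

CLASS = HIT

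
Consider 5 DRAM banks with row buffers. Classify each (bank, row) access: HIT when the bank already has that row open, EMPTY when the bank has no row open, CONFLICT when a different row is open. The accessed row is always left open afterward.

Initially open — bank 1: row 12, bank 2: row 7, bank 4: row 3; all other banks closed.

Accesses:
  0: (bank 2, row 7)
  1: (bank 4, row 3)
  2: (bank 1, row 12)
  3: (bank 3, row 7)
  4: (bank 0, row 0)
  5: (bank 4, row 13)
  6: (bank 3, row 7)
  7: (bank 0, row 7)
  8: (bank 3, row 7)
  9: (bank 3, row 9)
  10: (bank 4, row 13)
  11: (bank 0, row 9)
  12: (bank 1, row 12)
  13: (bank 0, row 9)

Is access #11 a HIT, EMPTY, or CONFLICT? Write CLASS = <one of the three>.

CLASS = CONFLICT

step 0: bank2 7->7 [HIT]
step 1: bank4 3->3 [HIT]
step 2: bank1 12->12 [HIT]
step 3: bank3 None->7 [EMPTY]
step 4: bank0 None->0 [EMPTY]
step 5: bank4 3->13 [CONFLICT]
step 6: bank3 7->7 [HIT]
step 7: bank0 0->7 [CONFLICT]
step 8: bank3 7->7 [HIT]
step 9: bank3 7->9 [CONFLICT]
step 10: bank4 13->13 [HIT]
step 11: bank0 7->9 [CONFLICT]
step 12: bank1 12->12 [HIT]
step 13: bank0 9->9 [HIT]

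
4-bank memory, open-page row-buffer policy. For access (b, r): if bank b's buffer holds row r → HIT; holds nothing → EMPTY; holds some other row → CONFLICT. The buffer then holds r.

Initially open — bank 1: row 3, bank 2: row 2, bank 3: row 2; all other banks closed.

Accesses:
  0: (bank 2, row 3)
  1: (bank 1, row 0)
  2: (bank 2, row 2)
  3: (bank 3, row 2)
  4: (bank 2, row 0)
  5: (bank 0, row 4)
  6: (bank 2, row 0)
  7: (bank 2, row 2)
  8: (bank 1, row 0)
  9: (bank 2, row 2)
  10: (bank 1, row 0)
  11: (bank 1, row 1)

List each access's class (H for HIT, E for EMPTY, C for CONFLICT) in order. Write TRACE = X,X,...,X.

TRACE = C,C,C,H,C,E,H,C,H,H,H,C

#0 (2,3) C  (was 2)
#1 (1,0) C  (was 3)
#2 (2,2) C  (was 3)
#3 (3,2) H  (was 2)
#4 (2,0) C  (was 2)
#5 (0,4) E
#6 (2,0) H  (was 0)
#7 (2,2) C  (was 0)
#8 (1,0) H  (was 0)
#9 (2,2) H  (was 2)
#10 (1,0) H  (was 0)
#11 (1,1) C  (was 0)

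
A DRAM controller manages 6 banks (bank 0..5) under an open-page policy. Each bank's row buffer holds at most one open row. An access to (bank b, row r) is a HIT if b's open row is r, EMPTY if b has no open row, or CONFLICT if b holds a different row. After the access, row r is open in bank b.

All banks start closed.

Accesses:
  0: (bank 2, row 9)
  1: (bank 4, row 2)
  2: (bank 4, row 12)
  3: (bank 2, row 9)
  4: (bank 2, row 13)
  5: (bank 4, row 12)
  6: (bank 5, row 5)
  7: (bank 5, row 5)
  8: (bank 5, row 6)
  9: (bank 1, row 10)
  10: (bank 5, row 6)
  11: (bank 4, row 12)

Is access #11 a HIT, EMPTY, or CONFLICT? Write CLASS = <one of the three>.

#0 (2,9) E
#1 (4,2) E
#2 (4,12) C  (was 2)
#3 (2,9) H  (was 9)
#4 (2,13) C  (was 9)
#5 (4,12) H  (was 12)
#6 (5,5) E
#7 (5,5) H  (was 5)
#8 (5,6) C  (was 5)
#9 (1,10) E
#10 (5,6) H  (was 6)
#11 (4,12) H  (was 12)

CLASS = HIT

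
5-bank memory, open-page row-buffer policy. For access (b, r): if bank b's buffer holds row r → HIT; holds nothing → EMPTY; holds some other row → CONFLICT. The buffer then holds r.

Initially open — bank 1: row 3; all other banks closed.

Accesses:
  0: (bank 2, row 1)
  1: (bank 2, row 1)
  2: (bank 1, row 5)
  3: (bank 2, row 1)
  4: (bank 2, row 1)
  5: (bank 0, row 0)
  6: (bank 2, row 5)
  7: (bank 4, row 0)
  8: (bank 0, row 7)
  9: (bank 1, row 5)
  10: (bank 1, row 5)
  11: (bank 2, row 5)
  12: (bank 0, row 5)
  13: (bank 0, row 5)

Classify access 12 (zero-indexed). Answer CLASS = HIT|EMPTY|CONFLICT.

CLASS = CONFLICT

step 0: bank2 None->1 [EMPTY]
step 1: bank2 1->1 [HIT]
step 2: bank1 3->5 [CONFLICT]
step 3: bank2 1->1 [HIT]
step 4: bank2 1->1 [HIT]
step 5: bank0 None->0 [EMPTY]
step 6: bank2 1->5 [CONFLICT]
step 7: bank4 None->0 [EMPTY]
step 8: bank0 0->7 [CONFLICT]
step 9: bank1 5->5 [HIT]
step 10: bank1 5->5 [HIT]
step 11: bank2 5->5 [HIT]
step 12: bank0 7->5 [CONFLICT]
step 13: bank0 5->5 [HIT]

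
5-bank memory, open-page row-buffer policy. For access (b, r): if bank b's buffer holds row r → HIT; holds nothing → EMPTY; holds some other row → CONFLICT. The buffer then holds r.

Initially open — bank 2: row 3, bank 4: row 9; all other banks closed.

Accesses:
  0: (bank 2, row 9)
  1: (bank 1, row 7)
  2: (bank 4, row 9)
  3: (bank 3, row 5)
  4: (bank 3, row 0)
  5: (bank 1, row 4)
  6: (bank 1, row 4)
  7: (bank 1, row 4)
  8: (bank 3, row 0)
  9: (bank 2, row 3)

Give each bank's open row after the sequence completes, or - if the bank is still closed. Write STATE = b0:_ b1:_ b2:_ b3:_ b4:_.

  [0] b2 r9: had r3 ⇒ C
  [1] b1 r7: no row ⇒ E
  [2] b4 r9: had r9 ⇒ H
  [3] b3 r5: no row ⇒ E
  [4] b3 r0: had r5 ⇒ C
  [5] b1 r4: had r7 ⇒ C
  [6] b1 r4: had r4 ⇒ H
  [7] b1 r4: had r4 ⇒ H
  [8] b3 r0: had r0 ⇒ H
  [9] b2 r3: had r9 ⇒ C

STATE = b0:- b1:4 b2:3 b3:0 b4:9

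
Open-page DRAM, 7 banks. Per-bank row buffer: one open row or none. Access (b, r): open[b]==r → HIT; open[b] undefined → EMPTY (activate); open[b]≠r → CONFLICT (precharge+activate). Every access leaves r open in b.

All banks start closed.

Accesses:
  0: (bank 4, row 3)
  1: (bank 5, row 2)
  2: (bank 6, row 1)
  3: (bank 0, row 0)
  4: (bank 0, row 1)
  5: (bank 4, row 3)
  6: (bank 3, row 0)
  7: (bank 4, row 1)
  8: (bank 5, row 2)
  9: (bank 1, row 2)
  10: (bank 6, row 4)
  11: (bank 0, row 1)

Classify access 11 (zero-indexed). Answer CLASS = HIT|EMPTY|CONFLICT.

0: bank 4 row 3 — prev None → EMPTY
1: bank 5 row 2 — prev None → EMPTY
2: bank 6 row 1 — prev None → EMPTY
3: bank 0 row 0 — prev None → EMPTY
4: bank 0 row 1 — prev 0 → CONFLICT
5: bank 4 row 3 — prev 3 → HIT
6: bank 3 row 0 — prev None → EMPTY
7: bank 4 row 1 — prev 3 → CONFLICT
8: bank 5 row 2 — prev 2 → HIT
9: bank 1 row 2 — prev None → EMPTY
10: bank 6 row 4 — prev 1 → CONFLICT
11: bank 0 row 1 — prev 1 → HIT

CLASS = HIT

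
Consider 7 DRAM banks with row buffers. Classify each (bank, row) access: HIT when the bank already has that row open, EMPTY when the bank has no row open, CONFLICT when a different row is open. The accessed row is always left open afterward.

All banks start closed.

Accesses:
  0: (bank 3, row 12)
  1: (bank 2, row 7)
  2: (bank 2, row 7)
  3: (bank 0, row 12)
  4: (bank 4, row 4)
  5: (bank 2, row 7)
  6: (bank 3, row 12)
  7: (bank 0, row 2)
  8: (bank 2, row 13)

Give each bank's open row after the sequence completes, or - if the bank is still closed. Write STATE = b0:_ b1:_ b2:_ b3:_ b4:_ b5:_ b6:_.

STATE = b0:2 b1:- b2:13 b3:12 b4:4 b5:- b6:-

#0 (3,12) E
#1 (2,7) E
#2 (2,7) H  (was 7)
#3 (0,12) E
#4 (4,4) E
#5 (2,7) H  (was 7)
#6 (3,12) H  (was 12)
#7 (0,2) C  (was 12)
#8 (2,13) C  (was 7)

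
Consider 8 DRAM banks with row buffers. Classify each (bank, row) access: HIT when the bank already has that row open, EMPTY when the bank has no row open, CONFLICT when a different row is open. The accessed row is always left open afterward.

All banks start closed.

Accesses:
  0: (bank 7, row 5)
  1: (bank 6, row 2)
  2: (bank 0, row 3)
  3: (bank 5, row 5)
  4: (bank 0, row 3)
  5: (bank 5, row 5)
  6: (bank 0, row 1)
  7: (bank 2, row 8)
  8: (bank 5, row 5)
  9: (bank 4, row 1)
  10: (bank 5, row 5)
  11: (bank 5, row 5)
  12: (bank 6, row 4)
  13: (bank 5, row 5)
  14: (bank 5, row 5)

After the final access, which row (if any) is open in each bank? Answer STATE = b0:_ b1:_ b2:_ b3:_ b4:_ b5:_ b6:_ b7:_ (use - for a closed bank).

0: bank 7 row 5 — prev None → EMPTY
1: bank 6 row 2 — prev None → EMPTY
2: bank 0 row 3 — prev None → EMPTY
3: bank 5 row 5 — prev None → EMPTY
4: bank 0 row 3 — prev 3 → HIT
5: bank 5 row 5 — prev 5 → HIT
6: bank 0 row 1 — prev 3 → CONFLICT
7: bank 2 row 8 — prev None → EMPTY
8: bank 5 row 5 — prev 5 → HIT
9: bank 4 row 1 — prev None → EMPTY
10: bank 5 row 5 — prev 5 → HIT
11: bank 5 row 5 — prev 5 → HIT
12: bank 6 row 4 — prev 2 → CONFLICT
13: bank 5 row 5 — prev 5 → HIT
14: bank 5 row 5 — prev 5 → HIT

STATE = b0:1 b1:- b2:8 b3:- b4:1 b5:5 b6:4 b7:5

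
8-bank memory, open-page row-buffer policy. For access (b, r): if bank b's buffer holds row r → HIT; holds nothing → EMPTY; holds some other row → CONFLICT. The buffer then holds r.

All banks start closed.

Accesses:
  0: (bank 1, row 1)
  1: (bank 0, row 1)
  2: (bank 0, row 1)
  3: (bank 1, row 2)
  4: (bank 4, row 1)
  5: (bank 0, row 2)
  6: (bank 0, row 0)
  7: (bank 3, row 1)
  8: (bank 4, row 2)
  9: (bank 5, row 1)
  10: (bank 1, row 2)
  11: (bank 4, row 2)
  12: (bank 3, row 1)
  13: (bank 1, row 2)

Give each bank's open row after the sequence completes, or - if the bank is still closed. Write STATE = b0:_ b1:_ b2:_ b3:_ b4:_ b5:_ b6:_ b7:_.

STATE = b0:0 b1:2 b2:- b3:1 b4:2 b5:1 b6:- b7:-

step 0: bank1 None->1 [EMPTY]
step 1: bank0 None->1 [EMPTY]
step 2: bank0 1->1 [HIT]
step 3: bank1 1->2 [CONFLICT]
step 4: bank4 None->1 [EMPTY]
step 5: bank0 1->2 [CONFLICT]
step 6: bank0 2->0 [CONFLICT]
step 7: bank3 None->1 [EMPTY]
step 8: bank4 1->2 [CONFLICT]
step 9: bank5 None->1 [EMPTY]
step 10: bank1 2->2 [HIT]
step 11: bank4 2->2 [HIT]
step 12: bank3 1->1 [HIT]
step 13: bank1 2->2 [HIT]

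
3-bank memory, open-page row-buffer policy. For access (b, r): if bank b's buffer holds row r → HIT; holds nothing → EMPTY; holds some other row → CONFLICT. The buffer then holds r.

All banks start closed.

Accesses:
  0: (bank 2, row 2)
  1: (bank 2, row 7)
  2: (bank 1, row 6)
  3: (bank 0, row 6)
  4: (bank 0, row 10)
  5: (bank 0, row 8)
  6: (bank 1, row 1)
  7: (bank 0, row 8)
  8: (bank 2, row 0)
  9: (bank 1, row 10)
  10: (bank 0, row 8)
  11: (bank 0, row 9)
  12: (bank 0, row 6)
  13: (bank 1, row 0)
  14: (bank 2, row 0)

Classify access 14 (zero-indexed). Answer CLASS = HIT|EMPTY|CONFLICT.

CLASS = HIT

step 0: bank2 None->2 [EMPTY]
step 1: bank2 2->7 [CONFLICT]
step 2: bank1 None->6 [EMPTY]
step 3: bank0 None->6 [EMPTY]
step 4: bank0 6->10 [CONFLICT]
step 5: bank0 10->8 [CONFLICT]
step 6: bank1 6->1 [CONFLICT]
step 7: bank0 8->8 [HIT]
step 8: bank2 7->0 [CONFLICT]
step 9: bank1 1->10 [CONFLICT]
step 10: bank0 8->8 [HIT]
step 11: bank0 8->9 [CONFLICT]
step 12: bank0 9->6 [CONFLICT]
step 13: bank1 10->0 [CONFLICT]
step 14: bank2 0->0 [HIT]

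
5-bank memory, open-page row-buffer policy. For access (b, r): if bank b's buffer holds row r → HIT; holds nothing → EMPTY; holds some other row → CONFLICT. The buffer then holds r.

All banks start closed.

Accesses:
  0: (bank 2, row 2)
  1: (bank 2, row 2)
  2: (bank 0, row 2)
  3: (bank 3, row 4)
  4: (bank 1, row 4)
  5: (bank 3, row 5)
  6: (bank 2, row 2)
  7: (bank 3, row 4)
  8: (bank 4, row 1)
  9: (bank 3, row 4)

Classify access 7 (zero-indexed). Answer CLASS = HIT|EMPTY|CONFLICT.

step 0: bank2 None->2 [EMPTY]
step 1: bank2 2->2 [HIT]
step 2: bank0 None->2 [EMPTY]
step 3: bank3 None->4 [EMPTY]
step 4: bank1 None->4 [EMPTY]
step 5: bank3 4->5 [CONFLICT]
step 6: bank2 2->2 [HIT]
step 7: bank3 5->4 [CONFLICT]
step 8: bank4 None->1 [EMPTY]
step 9: bank3 4->4 [HIT]

CLASS = CONFLICT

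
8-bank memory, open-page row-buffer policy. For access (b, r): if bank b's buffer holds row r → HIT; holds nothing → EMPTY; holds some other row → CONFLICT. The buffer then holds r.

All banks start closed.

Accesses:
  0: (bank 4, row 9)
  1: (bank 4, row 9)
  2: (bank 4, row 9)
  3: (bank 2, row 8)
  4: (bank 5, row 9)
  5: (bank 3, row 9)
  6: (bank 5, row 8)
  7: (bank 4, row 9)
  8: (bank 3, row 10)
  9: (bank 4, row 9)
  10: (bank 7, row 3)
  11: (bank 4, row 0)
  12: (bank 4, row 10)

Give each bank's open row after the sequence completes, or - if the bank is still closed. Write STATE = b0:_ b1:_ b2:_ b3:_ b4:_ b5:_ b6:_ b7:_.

  [0] b4 r9: no row ⇒ E
  [1] b4 r9: had r9 ⇒ H
  [2] b4 r9: had r9 ⇒ H
  [3] b2 r8: no row ⇒ E
  [4] b5 r9: no row ⇒ E
  [5] b3 r9: no row ⇒ E
  [6] b5 r8: had r9 ⇒ C
  [7] b4 r9: had r9 ⇒ H
  [8] b3 r10: had r9 ⇒ C
  [9] b4 r9: had r9 ⇒ H
  [10] b7 r3: no row ⇒ E
  [11] b4 r0: had r9 ⇒ C
  [12] b4 r10: had r0 ⇒ C

STATE = b0:- b1:- b2:8 b3:10 b4:10 b5:8 b6:- b7:3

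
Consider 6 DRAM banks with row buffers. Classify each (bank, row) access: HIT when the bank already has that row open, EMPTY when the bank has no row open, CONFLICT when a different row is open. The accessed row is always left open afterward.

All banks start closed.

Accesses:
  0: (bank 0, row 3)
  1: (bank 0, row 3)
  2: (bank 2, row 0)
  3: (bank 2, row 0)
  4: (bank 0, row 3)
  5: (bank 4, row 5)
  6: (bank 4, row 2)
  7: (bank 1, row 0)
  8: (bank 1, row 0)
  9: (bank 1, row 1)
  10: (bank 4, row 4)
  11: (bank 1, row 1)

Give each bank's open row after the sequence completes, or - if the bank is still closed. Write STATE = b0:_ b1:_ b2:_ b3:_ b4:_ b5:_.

STATE = b0:3 b1:1 b2:0 b3:- b4:4 b5:-

  [0] b0 r3: no row ⇒ E
  [1] b0 r3: had r3 ⇒ H
  [2] b2 r0: no row ⇒ E
  [3] b2 r0: had r0 ⇒ H
  [4] b0 r3: had r3 ⇒ H
  [5] b4 r5: no row ⇒ E
  [6] b4 r2: had r5 ⇒ C
  [7] b1 r0: no row ⇒ E
  [8] b1 r0: had r0 ⇒ H
  [9] b1 r1: had r0 ⇒ C
  [10] b4 r4: had r2 ⇒ C
  [11] b1 r1: had r1 ⇒ H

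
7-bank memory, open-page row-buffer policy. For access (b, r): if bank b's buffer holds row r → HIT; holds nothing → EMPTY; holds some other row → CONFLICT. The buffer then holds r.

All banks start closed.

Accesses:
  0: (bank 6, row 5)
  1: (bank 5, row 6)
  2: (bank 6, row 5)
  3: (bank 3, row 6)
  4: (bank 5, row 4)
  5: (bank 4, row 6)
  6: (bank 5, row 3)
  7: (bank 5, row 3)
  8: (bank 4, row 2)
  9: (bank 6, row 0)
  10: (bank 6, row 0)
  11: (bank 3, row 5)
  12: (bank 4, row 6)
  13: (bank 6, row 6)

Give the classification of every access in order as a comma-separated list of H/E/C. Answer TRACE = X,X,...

TRACE = E,E,H,E,C,E,C,H,C,C,H,C,C,C

  [0] b6 r5: no row ⇒ E
  [1] b5 r6: no row ⇒ E
  [2] b6 r5: had r5 ⇒ H
  [3] b3 r6: no row ⇒ E
  [4] b5 r4: had r6 ⇒ C
  [5] b4 r6: no row ⇒ E
  [6] b5 r3: had r4 ⇒ C
  [7] b5 r3: had r3 ⇒ H
  [8] b4 r2: had r6 ⇒ C
  [9] b6 r0: had r5 ⇒ C
  [10] b6 r0: had r0 ⇒ H
  [11] b3 r5: had r6 ⇒ C
  [12] b4 r6: had r2 ⇒ C
  [13] b6 r6: had r0 ⇒ C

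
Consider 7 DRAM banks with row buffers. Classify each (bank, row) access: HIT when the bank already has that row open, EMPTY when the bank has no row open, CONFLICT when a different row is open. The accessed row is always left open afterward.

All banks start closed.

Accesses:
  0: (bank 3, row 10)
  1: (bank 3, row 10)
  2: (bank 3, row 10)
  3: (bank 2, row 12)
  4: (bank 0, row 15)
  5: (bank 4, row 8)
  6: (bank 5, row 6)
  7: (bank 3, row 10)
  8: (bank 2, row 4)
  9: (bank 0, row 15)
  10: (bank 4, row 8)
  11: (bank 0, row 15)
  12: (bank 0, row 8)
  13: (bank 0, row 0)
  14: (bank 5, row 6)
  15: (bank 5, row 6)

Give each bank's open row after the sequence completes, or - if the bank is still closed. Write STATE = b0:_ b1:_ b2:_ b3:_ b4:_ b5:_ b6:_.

step 0: bank3 None->10 [EMPTY]
step 1: bank3 10->10 [HIT]
step 2: bank3 10->10 [HIT]
step 3: bank2 None->12 [EMPTY]
step 4: bank0 None->15 [EMPTY]
step 5: bank4 None->8 [EMPTY]
step 6: bank5 None->6 [EMPTY]
step 7: bank3 10->10 [HIT]
step 8: bank2 12->4 [CONFLICT]
step 9: bank0 15->15 [HIT]
step 10: bank4 8->8 [HIT]
step 11: bank0 15->15 [HIT]
step 12: bank0 15->8 [CONFLICT]
step 13: bank0 8->0 [CONFLICT]
step 14: bank5 6->6 [HIT]
step 15: bank5 6->6 [HIT]

STATE = b0:0 b1:- b2:4 b3:10 b4:8 b5:6 b6:-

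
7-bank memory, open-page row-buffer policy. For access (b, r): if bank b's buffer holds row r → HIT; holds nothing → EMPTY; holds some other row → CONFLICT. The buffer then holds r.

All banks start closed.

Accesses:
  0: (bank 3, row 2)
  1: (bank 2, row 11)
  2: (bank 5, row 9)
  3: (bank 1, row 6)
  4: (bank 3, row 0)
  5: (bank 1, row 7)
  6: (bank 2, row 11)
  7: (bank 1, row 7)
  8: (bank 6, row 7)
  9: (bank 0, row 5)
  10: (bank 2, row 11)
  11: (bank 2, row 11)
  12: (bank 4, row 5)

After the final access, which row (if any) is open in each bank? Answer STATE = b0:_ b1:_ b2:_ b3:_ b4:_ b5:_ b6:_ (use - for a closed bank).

STATE = b0:5 b1:7 b2:11 b3:0 b4:5 b5:9 b6:7

#0 (3,2) E
#1 (2,11) E
#2 (5,9) E
#3 (1,6) E
#4 (3,0) C  (was 2)
#5 (1,7) C  (was 6)
#6 (2,11) H  (was 11)
#7 (1,7) H  (was 7)
#8 (6,7) E
#9 (0,5) E
#10 (2,11) H  (was 11)
#11 (2,11) H  (was 11)
#12 (4,5) E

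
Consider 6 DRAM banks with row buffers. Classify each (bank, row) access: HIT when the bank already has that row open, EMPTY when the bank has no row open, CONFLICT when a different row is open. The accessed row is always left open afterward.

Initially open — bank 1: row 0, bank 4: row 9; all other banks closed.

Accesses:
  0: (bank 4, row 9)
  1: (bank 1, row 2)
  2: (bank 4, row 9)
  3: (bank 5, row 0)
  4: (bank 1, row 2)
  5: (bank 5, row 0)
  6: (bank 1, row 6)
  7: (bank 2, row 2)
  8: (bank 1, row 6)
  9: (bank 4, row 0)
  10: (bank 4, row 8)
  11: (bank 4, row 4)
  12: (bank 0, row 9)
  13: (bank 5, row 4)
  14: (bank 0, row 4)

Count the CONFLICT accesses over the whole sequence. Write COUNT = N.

0: bank 4 row 9 — prev 9 → HIT
1: bank 1 row 2 — prev 0 → CONFLICT
2: bank 4 row 9 — prev 9 → HIT
3: bank 5 row 0 — prev None → EMPTY
4: bank 1 row 2 — prev 2 → HIT
5: bank 5 row 0 — prev 0 → HIT
6: bank 1 row 6 — prev 2 → CONFLICT
7: bank 2 row 2 — prev None → EMPTY
8: bank 1 row 6 — prev 6 → HIT
9: bank 4 row 0 — prev 9 → CONFLICT
10: bank 4 row 8 — prev 0 → CONFLICT
11: bank 4 row 4 — prev 8 → CONFLICT
12: bank 0 row 9 — prev None → EMPTY
13: bank 5 row 4 — prev 0 → CONFLICT
14: bank 0 row 4 — prev 9 → CONFLICT

COUNT = 7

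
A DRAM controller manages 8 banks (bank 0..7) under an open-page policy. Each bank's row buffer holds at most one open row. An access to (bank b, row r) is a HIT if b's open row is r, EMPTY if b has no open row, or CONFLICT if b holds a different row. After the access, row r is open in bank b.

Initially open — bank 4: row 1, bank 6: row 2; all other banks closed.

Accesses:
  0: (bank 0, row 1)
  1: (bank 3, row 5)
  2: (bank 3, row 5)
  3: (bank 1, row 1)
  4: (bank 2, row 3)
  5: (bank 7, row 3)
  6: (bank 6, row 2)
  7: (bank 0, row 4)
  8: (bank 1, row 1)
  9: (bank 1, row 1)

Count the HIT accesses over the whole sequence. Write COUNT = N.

#0 (0,1) E
#1 (3,5) E
#2 (3,5) H  (was 5)
#3 (1,1) E
#4 (2,3) E
#5 (7,3) E
#6 (6,2) H  (was 2)
#7 (0,4) C  (was 1)
#8 (1,1) H  (was 1)
#9 (1,1) H  (was 1)

COUNT = 4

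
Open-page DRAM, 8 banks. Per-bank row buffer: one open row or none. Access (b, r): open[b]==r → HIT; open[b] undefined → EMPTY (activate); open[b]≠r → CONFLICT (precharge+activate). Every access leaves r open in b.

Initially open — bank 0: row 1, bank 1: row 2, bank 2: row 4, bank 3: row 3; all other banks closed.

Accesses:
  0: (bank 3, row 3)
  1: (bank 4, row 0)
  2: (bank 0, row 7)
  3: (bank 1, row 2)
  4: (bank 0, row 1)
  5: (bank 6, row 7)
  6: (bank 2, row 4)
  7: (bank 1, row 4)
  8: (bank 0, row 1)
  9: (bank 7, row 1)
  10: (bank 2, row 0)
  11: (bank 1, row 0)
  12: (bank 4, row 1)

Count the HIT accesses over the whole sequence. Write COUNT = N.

step 0: bank3 3->3 [HIT]
step 1: bank4 None->0 [EMPTY]
step 2: bank0 1->7 [CONFLICT]
step 3: bank1 2->2 [HIT]
step 4: bank0 7->1 [CONFLICT]
step 5: bank6 None->7 [EMPTY]
step 6: bank2 4->4 [HIT]
step 7: bank1 2->4 [CONFLICT]
step 8: bank0 1->1 [HIT]
step 9: bank7 None->1 [EMPTY]
step 10: bank2 4->0 [CONFLICT]
step 11: bank1 4->0 [CONFLICT]
step 12: bank4 0->1 [CONFLICT]

COUNT = 4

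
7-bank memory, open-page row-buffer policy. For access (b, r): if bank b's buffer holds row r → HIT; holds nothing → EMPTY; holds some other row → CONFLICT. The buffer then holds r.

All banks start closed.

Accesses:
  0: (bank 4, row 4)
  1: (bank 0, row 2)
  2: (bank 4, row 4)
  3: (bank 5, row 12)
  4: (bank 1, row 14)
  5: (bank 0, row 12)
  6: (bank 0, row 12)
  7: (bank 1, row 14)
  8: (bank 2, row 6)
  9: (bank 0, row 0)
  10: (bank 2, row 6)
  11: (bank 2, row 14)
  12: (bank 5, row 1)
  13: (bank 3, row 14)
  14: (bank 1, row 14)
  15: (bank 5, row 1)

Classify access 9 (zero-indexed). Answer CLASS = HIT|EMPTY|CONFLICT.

#0 (4,4) E
#1 (0,2) E
#2 (4,4) H  (was 4)
#3 (5,12) E
#4 (1,14) E
#5 (0,12) C  (was 2)
#6 (0,12) H  (was 12)
#7 (1,14) H  (was 14)
#8 (2,6) E
#9 (0,0) C  (was 12)
#10 (2,6) H  (was 6)
#11 (2,14) C  (was 6)
#12 (5,1) C  (was 12)
#13 (3,14) E
#14 (1,14) H  (was 14)
#15 (5,1) H  (was 1)

CLASS = CONFLICT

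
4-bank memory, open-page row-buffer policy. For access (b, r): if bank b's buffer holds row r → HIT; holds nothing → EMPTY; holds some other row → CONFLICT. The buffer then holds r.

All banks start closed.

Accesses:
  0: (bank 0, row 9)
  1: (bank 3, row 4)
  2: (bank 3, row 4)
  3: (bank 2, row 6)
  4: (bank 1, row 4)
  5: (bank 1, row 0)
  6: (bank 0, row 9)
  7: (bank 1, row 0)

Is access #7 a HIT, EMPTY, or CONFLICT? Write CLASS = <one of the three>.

CLASS = HIT

  [0] b0 r9: no row ⇒ E
  [1] b3 r4: no row ⇒ E
  [2] b3 r4: had r4 ⇒ H
  [3] b2 r6: no row ⇒ E
  [4] b1 r4: no row ⇒ E
  [5] b1 r0: had r4 ⇒ C
  [6] b0 r9: had r9 ⇒ H
  [7] b1 r0: had r0 ⇒ H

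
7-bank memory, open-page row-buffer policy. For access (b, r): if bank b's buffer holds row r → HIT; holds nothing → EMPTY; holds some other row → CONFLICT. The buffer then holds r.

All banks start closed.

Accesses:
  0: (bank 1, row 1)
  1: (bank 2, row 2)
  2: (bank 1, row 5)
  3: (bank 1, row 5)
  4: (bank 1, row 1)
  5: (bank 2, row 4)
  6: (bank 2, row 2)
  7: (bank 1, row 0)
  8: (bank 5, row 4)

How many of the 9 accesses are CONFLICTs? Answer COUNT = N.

step 0: bank1 None->1 [EMPTY]
step 1: bank2 None->2 [EMPTY]
step 2: bank1 1->5 [CONFLICT]
step 3: bank1 5->5 [HIT]
step 4: bank1 5->1 [CONFLICT]
step 5: bank2 2->4 [CONFLICT]
step 6: bank2 4->2 [CONFLICT]
step 7: bank1 1->0 [CONFLICT]
step 8: bank5 None->4 [EMPTY]

COUNT = 5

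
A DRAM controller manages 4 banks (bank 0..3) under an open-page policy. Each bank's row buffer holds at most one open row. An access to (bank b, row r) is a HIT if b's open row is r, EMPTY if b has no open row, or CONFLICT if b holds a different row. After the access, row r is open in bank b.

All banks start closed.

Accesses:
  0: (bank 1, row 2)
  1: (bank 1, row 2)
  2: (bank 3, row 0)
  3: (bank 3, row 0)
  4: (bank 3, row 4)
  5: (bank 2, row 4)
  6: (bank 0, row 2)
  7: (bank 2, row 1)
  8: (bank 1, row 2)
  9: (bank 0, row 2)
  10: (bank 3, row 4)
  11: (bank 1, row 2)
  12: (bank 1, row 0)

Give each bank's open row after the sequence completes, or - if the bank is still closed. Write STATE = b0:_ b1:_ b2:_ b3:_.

0: bank 1 row 2 — prev None → EMPTY
1: bank 1 row 2 — prev 2 → HIT
2: bank 3 row 0 — prev None → EMPTY
3: bank 3 row 0 — prev 0 → HIT
4: bank 3 row 4 — prev 0 → CONFLICT
5: bank 2 row 4 — prev None → EMPTY
6: bank 0 row 2 — prev None → EMPTY
7: bank 2 row 1 — prev 4 → CONFLICT
8: bank 1 row 2 — prev 2 → HIT
9: bank 0 row 2 — prev 2 → HIT
10: bank 3 row 4 — prev 4 → HIT
11: bank 1 row 2 — prev 2 → HIT
12: bank 1 row 0 — prev 2 → CONFLICT

STATE = b0:2 b1:0 b2:1 b3:4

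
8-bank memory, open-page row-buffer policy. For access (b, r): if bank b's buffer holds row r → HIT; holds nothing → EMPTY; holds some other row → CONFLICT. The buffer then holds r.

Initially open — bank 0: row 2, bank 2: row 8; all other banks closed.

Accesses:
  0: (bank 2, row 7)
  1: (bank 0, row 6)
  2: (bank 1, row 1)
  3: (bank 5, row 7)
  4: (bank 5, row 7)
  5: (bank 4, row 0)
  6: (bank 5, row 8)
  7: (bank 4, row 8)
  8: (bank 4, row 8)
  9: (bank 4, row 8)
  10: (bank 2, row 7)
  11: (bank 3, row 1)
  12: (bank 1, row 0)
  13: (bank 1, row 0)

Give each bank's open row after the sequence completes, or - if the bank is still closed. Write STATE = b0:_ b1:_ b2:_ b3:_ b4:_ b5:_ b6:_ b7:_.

0: bank 2 row 7 — prev 8 → CONFLICT
1: bank 0 row 6 — prev 2 → CONFLICT
2: bank 1 row 1 — prev None → EMPTY
3: bank 5 row 7 — prev None → EMPTY
4: bank 5 row 7 — prev 7 → HIT
5: bank 4 row 0 — prev None → EMPTY
6: bank 5 row 8 — prev 7 → CONFLICT
7: bank 4 row 8 — prev 0 → CONFLICT
8: bank 4 row 8 — prev 8 → HIT
9: bank 4 row 8 — prev 8 → HIT
10: bank 2 row 7 — prev 7 → HIT
11: bank 3 row 1 — prev None → EMPTY
12: bank 1 row 0 — prev 1 → CONFLICT
13: bank 1 row 0 — prev 0 → HIT

STATE = b0:6 b1:0 b2:7 b3:1 b4:8 b5:8 b6:- b7:-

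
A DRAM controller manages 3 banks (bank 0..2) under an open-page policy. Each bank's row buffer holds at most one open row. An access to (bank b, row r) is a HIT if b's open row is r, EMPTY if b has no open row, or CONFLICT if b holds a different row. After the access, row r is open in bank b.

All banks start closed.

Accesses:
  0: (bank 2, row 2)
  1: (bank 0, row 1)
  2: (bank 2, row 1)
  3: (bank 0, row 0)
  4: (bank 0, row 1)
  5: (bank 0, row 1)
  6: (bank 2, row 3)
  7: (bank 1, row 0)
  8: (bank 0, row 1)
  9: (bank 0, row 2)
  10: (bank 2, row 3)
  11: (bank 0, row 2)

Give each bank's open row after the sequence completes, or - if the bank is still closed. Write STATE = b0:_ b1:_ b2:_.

#0 (2,2) E
#1 (0,1) E
#2 (2,1) C  (was 2)
#3 (0,0) C  (was 1)
#4 (0,1) C  (was 0)
#5 (0,1) H  (was 1)
#6 (2,3) C  (was 1)
#7 (1,0) E
#8 (0,1) H  (was 1)
#9 (0,2) C  (was 1)
#10 (2,3) H  (was 3)
#11 (0,2) H  (was 2)

STATE = b0:2 b1:0 b2:3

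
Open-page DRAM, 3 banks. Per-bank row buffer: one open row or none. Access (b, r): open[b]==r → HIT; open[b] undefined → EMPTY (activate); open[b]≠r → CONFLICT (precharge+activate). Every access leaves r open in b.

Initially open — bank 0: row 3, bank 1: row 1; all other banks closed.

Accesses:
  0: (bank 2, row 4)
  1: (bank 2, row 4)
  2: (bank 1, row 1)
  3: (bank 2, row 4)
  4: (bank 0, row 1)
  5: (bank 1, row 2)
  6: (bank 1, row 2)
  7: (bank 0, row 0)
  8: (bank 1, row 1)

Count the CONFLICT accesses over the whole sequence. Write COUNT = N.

COUNT = 4

0: bank 2 row 4 — prev None → EMPTY
1: bank 2 row 4 — prev 4 → HIT
2: bank 1 row 1 — prev 1 → HIT
3: bank 2 row 4 — prev 4 → HIT
4: bank 0 row 1 — prev 3 → CONFLICT
5: bank 1 row 2 — prev 1 → CONFLICT
6: bank 1 row 2 — prev 2 → HIT
7: bank 0 row 0 — prev 1 → CONFLICT
8: bank 1 row 1 — prev 2 → CONFLICT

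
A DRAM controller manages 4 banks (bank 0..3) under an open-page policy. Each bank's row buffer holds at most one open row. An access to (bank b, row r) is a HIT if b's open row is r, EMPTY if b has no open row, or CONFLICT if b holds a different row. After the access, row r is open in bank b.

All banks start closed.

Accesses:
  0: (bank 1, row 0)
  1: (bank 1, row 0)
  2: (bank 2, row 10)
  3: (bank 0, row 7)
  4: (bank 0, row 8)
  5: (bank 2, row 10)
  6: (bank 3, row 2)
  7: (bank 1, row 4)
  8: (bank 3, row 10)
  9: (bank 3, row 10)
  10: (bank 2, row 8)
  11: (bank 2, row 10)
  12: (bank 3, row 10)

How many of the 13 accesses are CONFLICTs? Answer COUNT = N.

  [0] b1 r0: no row ⇒ E
  [1] b1 r0: had r0 ⇒ H
  [2] b2 r10: no row ⇒ E
  [3] b0 r7: no row ⇒ E
  [4] b0 r8: had r7 ⇒ C
  [5] b2 r10: had r10 ⇒ H
  [6] b3 r2: no row ⇒ E
  [7] b1 r4: had r0 ⇒ C
  [8] b3 r10: had r2 ⇒ C
  [9] b3 r10: had r10 ⇒ H
  [10] b2 r8: had r10 ⇒ C
  [11] b2 r10: had r8 ⇒ C
  [12] b3 r10: had r10 ⇒ H

COUNT = 5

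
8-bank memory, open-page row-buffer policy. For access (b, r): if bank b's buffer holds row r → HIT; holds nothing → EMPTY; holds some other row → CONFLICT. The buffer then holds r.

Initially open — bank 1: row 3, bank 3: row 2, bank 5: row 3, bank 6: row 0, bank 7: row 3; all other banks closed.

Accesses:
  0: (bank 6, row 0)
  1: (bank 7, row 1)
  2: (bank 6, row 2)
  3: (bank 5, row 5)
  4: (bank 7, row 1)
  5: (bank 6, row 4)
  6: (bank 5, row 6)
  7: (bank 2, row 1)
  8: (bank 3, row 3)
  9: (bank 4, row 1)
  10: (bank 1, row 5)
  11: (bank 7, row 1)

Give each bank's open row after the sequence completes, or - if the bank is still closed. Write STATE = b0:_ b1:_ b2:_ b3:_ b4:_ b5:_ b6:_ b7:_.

STATE = b0:- b1:5 b2:1 b3:3 b4:1 b5:6 b6:4 b7:1

0: bank 6 row 0 — prev 0 → HIT
1: bank 7 row 1 — prev 3 → CONFLICT
2: bank 6 row 2 — prev 0 → CONFLICT
3: bank 5 row 5 — prev 3 → CONFLICT
4: bank 7 row 1 — prev 1 → HIT
5: bank 6 row 4 — prev 2 → CONFLICT
6: bank 5 row 6 — prev 5 → CONFLICT
7: bank 2 row 1 — prev None → EMPTY
8: bank 3 row 3 — prev 2 → CONFLICT
9: bank 4 row 1 — prev None → EMPTY
10: bank 1 row 5 — prev 3 → CONFLICT
11: bank 7 row 1 — prev 1 → HIT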